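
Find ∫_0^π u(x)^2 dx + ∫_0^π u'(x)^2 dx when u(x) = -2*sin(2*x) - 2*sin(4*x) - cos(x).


||u||_{H^1(0,π)}^2 = 224/15 + 45*π

u'(x) = sin(x) - 4*cos(2*x) - 8*cos(4*x).
Expand u² and (u')² and integrate term by term on (0, π), using: for integers n ≥ 1, ∫_0^π sin²(nx) dx = ∫_0^π cos²(nx) dx = π/2; for n ≠ n', ∫_0^π sin(nx)sin(n'x) dx = ∫_0^π cos(nx)cos(n'x) dx = 0; and by product-to-sum, ∫_0^π sin(nx)cos(n'x) dx = ½∫_0^π [sin((n+n')x) + sin((n−n')x)] dx, which is 0 when n+n' is even and 2n/(n²−n'²) when n+n' is odd (it need not vanish on (0, π)).
  u² squared terms: (-1)²·∫cos(x)² dx = 1·π/2 = π/2;  (-2)²·∫sin(2x)² dx = 4·π/2 = 2*π;  (-2)²·∫sin(4x)² dx = 4·π/2 = 2*π.
  u² cross terms: 2·(-1)·(-2)·∫cos(x)·sin(2x) dx = 4·(4/3) = 16/3;  2·(-1)·(-2)·∫cos(x)·sin(4x) dx = 4·(8/15) = 32/15;  2·(-2)·(-2)·∫sin(2x)·sin(4x) dx = 8·(0) = 0.
  So ∫_0^π u² dx = π/2 + 2*π + 2*π + 16/3 + 32/15 + 0 = 112/15 + 9*π/2.
  (u')² squared terms: (-8)²·∫cos(4x)² dx = 64·π/2 = 32*π;  (-4)²·∫cos(2x)² dx = 16·π/2 = 8*π;  (1)²·∫sin(x)² dx = 1·π/2 = π/2.
  (u')² cross terms: 2·(-8)·(-4)·∫cos(4x)·cos(2x) dx = 64·(0) = 0;  2·(-8)·(1)·∫cos(4x)·sin(x) dx = -16·(-2/15) = 32/15;  2·(-4)·(1)·∫cos(2x)·sin(x) dx = -8·(-2/3) = 16/3.
  So ∫_0^π (u')² dx = 32*π + 8*π + π/2 + 0 + 32/15 + 16/3 = 112/15 + 81*π/2.
||u||_{H^1}^2 = (112/15 + 9*π/2) + (112/15 + 81*π/2) = 224/15 + 45*π.


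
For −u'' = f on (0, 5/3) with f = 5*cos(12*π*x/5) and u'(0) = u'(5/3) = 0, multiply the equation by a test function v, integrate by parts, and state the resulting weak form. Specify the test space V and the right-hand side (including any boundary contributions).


V = H^1(0, 5/3) (no boundary constraint on v; u is determined up to an additive constant); weak form: ∫_0^5/3 u'v' dx = ∫_0^5/3 (5*cos(12*π*x/5)) v dx for all v ∈ V.

Multiply both sides by a test function v and integrate from 0 to 5/3:
  ∫_0^5/3 −u''(x) v(x) dx = ∫_0^5/3 f(x) v(x) dx.
Integrate the LHS by parts once:
  ∫_0^5/3 −u'' v dx = −[u'(x) v(x)]_0^5/3 + ∫_0^5/3 u'(x) v'(x) dx.
Thus ∫_0^5/3 u'(x) v'(x) dx = ∫_0^5/3 f(x) v(x) dx + [u'(x) v(x)]_0^5/3.
Choose V so that boundary terms are either known or forced to vanish.
u has homogeneous Neumann: u'(0) = u'(5/3) = 0. So [u' v]_0^5/3 = 0·v(5/3) − 0·v(0) = 0 for any v; take V = H^1(0, 5/3).
Weak formulation: find u (satisfying any essential BC) such that ∫_0^5/3 u'(x) v'(x) dx = ∫_0^5/3 f v dx for all v ∈ V (homogeneous Neumann, so boundary terms vanish).
Substituting f(x) = 5*cos(12*π*x/5), the right-hand side is ∫_0^5/3 (5*cos(12*π*x/5)) v dx.
Compatibility check (pure Neumann): taking v ≡ 1 ∈ V gives 0 = ∫_0^5/3 f dx + (0) − (0), i.e. ∫_0^5/3 f dx must equal u'(0) − u'(5/3) = 0. Indeed ∫_0^5/3 (5*cos(12*π*x/5)) dx = 0, so the data are compatible. The solution is then unique only up to an additive constant (fix it e.g. by requiring ∫_0^5/3 u dx = 0).


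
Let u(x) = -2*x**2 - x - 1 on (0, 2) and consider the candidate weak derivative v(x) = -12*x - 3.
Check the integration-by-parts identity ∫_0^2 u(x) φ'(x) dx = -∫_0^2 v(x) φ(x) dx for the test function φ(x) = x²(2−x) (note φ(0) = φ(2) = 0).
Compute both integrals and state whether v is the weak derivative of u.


LHS = 116/15, RHS = 116/5. No, v is not the weak derivative of u.

u(x) = -2*x**2 - x - 1, classical derivative u'(x) = -4*x - 1.
φ(x) = x²(2−x), so φ'(x) = x*(4 - 3*x).
Note φ(0) = φ(2) = 0, so the boundary term u·φ vanishes.
LHS = ∫_0^2 u(x) φ'(x) dx = ∫_0^2 (6*x^4 - 5*x^3 - x^2 - 4*x) dx. Term by term:
  ∫_0^2 6*x^4 dx = 192/5;  ∫_0^2 -5*x^3 dx = -20;  ∫_0^2 -x^2 dx = -8/3;
  ∫_0^2 -4*x dx = -8.
Sum: 192/5 − 20 − 8/3 − 8 = 116/15.
So LHS = 116/15.
∫_0^2 v(x) φ(x) dx = ∫_0^2 (12*x^4 - 21*x^3 - 6*x^2) dx. Term by term:
  ∫_0^2 12*x^4 dx = 384/5;  ∫_0^2 -21*x^3 dx = -84;  ∫_0^2 -6*x^2 dx = -16.
Sum: 384/5 − 84 − 16 = -116/5.
So RHS = -∫_0^2 v(x) φ(x) dx = 116/5.
LHS − RHS = -232/15 ≠ 0, so the identity fails.
(For a valid weak derivative the identity must hold for EVERY test function, in particular this one. The failure shows v is NOT the weak derivative of u.)
Correct weak derivative would be u'(x) = -4*x - 1.


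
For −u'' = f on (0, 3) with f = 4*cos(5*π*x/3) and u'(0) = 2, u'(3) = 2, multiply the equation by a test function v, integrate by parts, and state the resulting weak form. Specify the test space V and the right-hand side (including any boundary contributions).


V = H^1(0, 3) (v unrestricted at boundary; u is determined up to an additive constant); weak form: ∫_0^3 u'v' dx = ∫_0^3 (4*cos(5*π*x/3)) v dx + 2·v(3) − 2·v(0) for all v ∈ V.

Multiply both sides by a test function v and integrate from 0 to 3:
  ∫_0^3 −u''(x) v(x) dx = ∫_0^3 f(x) v(x) dx.
Integrate the LHS by parts once:
  ∫_0^3 −u'' v dx = −[u'(x) v(x)]_0^3 + ∫_0^3 u'(x) v'(x) dx.
Thus ∫_0^3 u'(x) v'(x) dx = ∫_0^3 f(x) v(x) dx + [u'(x) v(x)]_0^3.
Choose V so that boundary terms are either known or forced to vanish.
u has inhomogeneous Neumann u'(0) = 2, u'(3) = 2. [u' v]_0^3 = (2)·v(3) − (2)·v(0) = 2·v(3) − 2·v(0). Take V = H^1(0, 3); boundary term becomes part of RHS.
Weak formulation: find u (satisfying any essential BC) such that ∫_0^3 u'(x) v'(x) dx = ∫_0^3 f v dx + 2·v(3) − 2·v(0) for all v ∈ V (Neumann data are natural BCs: they enter the RHS as boundary terms).
Substituting f(x) = 4*cos(5*π*x/3), the right-hand side is ∫_0^3 (4*cos(5*π*x/3)) v dx + 2·v(3) − 2·v(0).
Compatibility check (pure Neumann): taking v ≡ 1 ∈ V gives 0 = ∫_0^3 f dx + (2) − (2), i.e. ∫_0^3 f dx must equal u'(0) − u'(3) = 0. Indeed ∫_0^3 (4*cos(5*π*x/3)) dx = 0, so the data are compatible. The solution is then unique only up to an additive constant (fix it e.g. by requiring ∫_0^3 u dx = 0).


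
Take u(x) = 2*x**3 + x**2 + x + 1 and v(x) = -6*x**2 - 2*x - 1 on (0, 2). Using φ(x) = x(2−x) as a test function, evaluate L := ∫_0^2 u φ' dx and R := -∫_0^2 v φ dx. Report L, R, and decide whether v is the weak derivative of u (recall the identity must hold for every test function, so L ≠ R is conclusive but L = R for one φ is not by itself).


LHS = -68/5, RHS = 68/5. No, v is not the weak derivative of u.

u(x) = 2*x**3 + x**2 + x + 1, classical derivative u'(x) = 6*x**2 + 2*x + 1.
φ(x) = x(2−x), so φ'(x) = 2 - 2*x.
Note φ(0) = φ(2) = 0, so the boundary term u·φ vanishes.
LHS = ∫_0^2 u(x) φ'(x) dx = ∫_0^2 (-4*x^4 + 2*x^3 + 2) dx. Term by term:
  ∫_0^2 -4*x^4 dx = -128/5;  ∫_0^2 2*x^3 dx = 8;  ∫_0^2 2 dx = 4.
Sum: -128/5 + 8 + 4 = -68/5.
So LHS = -68/5.
∫_0^2 v(x) φ(x) dx = ∫_0^2 (6*x^4 - 10*x^3 - 3*x^2 - 2*x) dx. Term by term:
  ∫_0^2 6*x^4 dx = 192/5;  ∫_0^2 -10*x^3 dx = -40;  ∫_0^2 -3*x^2 dx = -8;
  ∫_0^2 -2*x dx = -4.
Sum: 192/5 − 40 − 8 − 4 = -68/5.
So RHS = -∫_0^2 v(x) φ(x) dx = 68/5.
LHS − RHS = -136/5 ≠ 0, so the identity fails.
(For a valid weak derivative the identity must hold for EVERY test function, in particular this one. The failure shows v is NOT the weak derivative of u.)
Correct weak derivative would be u'(x) = 6*x**2 + 2*x + 1.


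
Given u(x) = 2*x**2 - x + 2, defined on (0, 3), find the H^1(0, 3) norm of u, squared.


||u||_{H^1}^2 = 1497/5

The H^1 norm (squared) on an interval (0, L) is
  ||u||_{H^1}^2 = ∫_0^L u(x)^2 dx + ∫_0^L u'(x)^2 dx.
Compute u'(x) = 4*x - 1.
Then u(x)^2 = 4*x**4 - 4*x**3 + 9*x**2 - 4*x + 4 and u'(x)^2 = 16*x**2 - 8*x + 1.
Integrate each monomial from 0 to 3 using ∫_0^3 c·x^n dx = c·3^(n+1)/(n+1):
  ∫_0^3 u(x)^2 dx = ∫_0^3 (4*x^4 - 4*x^3 + 9*x^2 - 4*x + 4) dx. Term by term:
    ∫_0^3 4*x^4 dx = 972/5;  ∫_0^3 -4*x^3 dx = -81;  ∫_0^3 9*x^2 dx = 81;
    ∫_0^3 -4*x dx = -18;  ∫_0^3 4 dx = 12.
  Sum: 972/5 − 81 + 81 − 18 + 12 = 942/5.
  ∫_0^3 u'(x)^2 dx = ∫_0^3 (16*x^2 - 8*x + 1) dx. Term by term:
    ∫_0^3 16*x^2 dx = 144;  ∫_0^3 -8*x dx = -36;  ∫_0^3 1 dx = 3.
  Sum: 144 − 36 + 3 = 111.
Adding: ||u||_{H^1}^2 = 942/5 + 111 = 1497/5.


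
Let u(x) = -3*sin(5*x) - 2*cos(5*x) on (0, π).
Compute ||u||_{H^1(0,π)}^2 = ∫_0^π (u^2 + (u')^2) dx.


||u||_{H^1(0,π)}^2 = 169*π

u'(x) = 10*sin(5*x) - 15*cos(5*x).
Expand u² and (u')² and integrate term by term on (0, π), using: for integers n ≥ 1, ∫_0^π sin²(nx) dx = ∫_0^π cos²(nx) dx = π/2; for n ≠ n', ∫_0^π sin(nx)sin(n'x) dx = ∫_0^π cos(nx)cos(n'x) dx = 0; and by product-to-sum, ∫_0^π sin(nx)cos(n'x) dx = ½∫_0^π [sin((n+n')x) + sin((n−n')x)] dx, which is 0 when n+n' is even and 2n/(n²−n'²) when n+n' is odd (it need not vanish on (0, π)).
  u² squared terms: (-3)²·∫sin(5x)² dx = 9·π/2 = 9*π/2;  (-2)²·∫cos(5x)² dx = 4·π/2 = 2*π.
  u² cross terms: 2·(-3)·(-2)·∫sin(5x)·cos(5x) dx = 12·(0) = 0.
  So ∫_0^π u² dx = 9*π/2 + 2*π + 0 = 13*π/2.
  (u')² squared terms: (-15)²·∫cos(5x)² dx = 225·π/2 = 225*π/2;  (10)²·∫sin(5x)² dx = 100·π/2 = 50*π.
  (u')² cross terms: 2·(-15)·(10)·∫cos(5x)·sin(5x) dx = -300·(0) = 0.
  So ∫_0^π (u')² dx = 225*π/2 + 50*π + 0 = 325*π/2.
||u||_{H^1}^2 = (13*π/2) + (325*π/2) = 169*π.


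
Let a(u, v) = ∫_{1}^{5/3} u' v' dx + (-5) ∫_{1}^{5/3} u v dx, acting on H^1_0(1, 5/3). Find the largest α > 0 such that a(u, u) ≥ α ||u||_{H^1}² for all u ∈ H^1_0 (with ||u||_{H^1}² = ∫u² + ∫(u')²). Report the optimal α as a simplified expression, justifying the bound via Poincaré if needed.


α = (-20 + 9*π^2)/(4 + 9*π^2)

Coercivity of a(·,·) on H^1_0(1, 5/3) means a(u, u) ≥ α ||u||_{H^1}² for every u ∈ H^1_0.
The interval has length L = 2/3, and Poincaré/coercivity depend only on L. Here a(u, u) = ∫(u')² + (-5)·∫u².
Here c = -5 < 0 with |c| < (π/L)² = 9*π^2/4, so coercivity still holds. The condition a(u,u) ≥ α||u||_{H^1}² reads (1−α)∫(u')² ≥ (α−c)∫u². Any admissible α is ≤ 1 (rapidly oscillating u have ∫u²/∫(u')² → 0), and α = 1 would force 0 ≥ (1−c)∫u², impossible since c < 1; so 1−α > 0. By the sharp Poincaré inequality on H^1_0 of an interval of length L, ∫(u')² ≥ (π/L)²∫u² with equality for the first sine mode sin(π(x−x₀)/L) (x₀ the left endpoint), so the inequality holds for all u iff (1−α)(π/L)² ≥ α − c, i.e. α ≤ ((π/L)² + c)/((π/L)² + 1) = (1 + c(L/π)²)/(1 + (L/π)²). (Direct route, valid since c ≤ 0: Poincaré gives c∫u² ≥ c(L/π)²∫(u')², so a(u,u) ≥ (1 + c(L/π)²)∫(u')², while ||u||_{H^1}² ≤ (1 + (L/π)²)∫(u')²; dividing yields the same α.) With (π/L)² = 9*π^2/4 and c = -5, the largest admissible constant is α = ((π/L)² + c)/((π/L)² + 1).
Simplifying, α = (-20 + 9*π^2)/(4 + 9*π^2).


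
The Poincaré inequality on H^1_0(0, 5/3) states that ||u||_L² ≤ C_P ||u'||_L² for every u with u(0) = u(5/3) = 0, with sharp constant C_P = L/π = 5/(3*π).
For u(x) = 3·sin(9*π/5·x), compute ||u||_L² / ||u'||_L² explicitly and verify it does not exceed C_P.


||u||_L² / ||u'||_L² = 5/(9*π) < C_P = 5/(3*π).

u(x) = 3·sin(9*π/5·x), so u'(x) = 27*π*cos(9*π*x/5)/5.
Writing u(x) = A·sin(kπx/L) with A = 3 and k = 3, use ∫_0^L sin²(kπx/L) dx = L/2 and ∫_0^L cos²(kπx/L) dx = L/2.
u² = 9·sin²(9*π/5·x) and (u')² = 729*π^2/25·cos²(9*π/5·x), and each of sin², cos² integrates to L/2 = 5/6 over (0, 5/3).
∫_0^5/3 u² dx = 15/2, so ||u||_L² = sqrt(30)/2.
∫_0^5/3 (u')² dx = 243*π^2/10, so ||u'||_L² = 9*sqrt(30)*π/10.
Ratio ||u||_L² / ||u'||_L² = 5/(9*π).
Sharp Poincaré constant on H^1_0(0, 5/3) is C_P = L/π = 5/(3*π), achieved by sin(3*π/5·x).
This is the k = 3 harmonic; the ratio L/(kπ) is strictly less than C_P = L/π, consistent with the sharp inequality ||u||_L² ≤ C_P ||u'||_L².


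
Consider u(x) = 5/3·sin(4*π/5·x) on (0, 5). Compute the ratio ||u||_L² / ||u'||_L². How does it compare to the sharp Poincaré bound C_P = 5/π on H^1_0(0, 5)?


||u||_L² / ||u'||_L² = 5/(4*π) < C_P = 5/π.

u(x) = 5/3·sin(4*π/5·x), so u'(x) = 4*π*cos(4*π*x/5)/3.
Writing u(x) = A·sin(kπx/L) with A = 5/3 and k = 4, use ∫_0^L sin²(kπx/L) dx = L/2 and ∫_0^L cos²(kπx/L) dx = L/2.
u² = 25/9·sin²(4*π/5·x) and (u')² = 16*π^2/9·cos²(4*π/5·x), and each of sin², cos² integrates to L/2 = 5/2 over (0, 5).
∫_0^5 u² dx = 125/18, so ||u||_L² = 5*sqrt(10)/6.
∫_0^5 (u')² dx = 40*π^2/9, so ||u'||_L² = 2*sqrt(10)*π/3.
Ratio ||u||_L² / ||u'||_L² = 5/(4*π).
Sharp Poincaré constant on H^1_0(0, 5) is C_P = L/π = 5/π, achieved by sin(π/5·x).
This is the k = 4 harmonic; the ratio L/(kπ) is strictly less than C_P = L/π, consistent with the sharp inequality ||u||_L² ≤ C_P ||u'||_L².


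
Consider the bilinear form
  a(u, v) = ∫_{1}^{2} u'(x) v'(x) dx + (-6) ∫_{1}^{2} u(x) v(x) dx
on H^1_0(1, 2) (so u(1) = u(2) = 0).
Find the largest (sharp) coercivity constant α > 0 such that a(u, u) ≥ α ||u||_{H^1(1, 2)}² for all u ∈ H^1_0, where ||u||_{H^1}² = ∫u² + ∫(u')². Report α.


α = (-6 + π^2)/(1 + π^2)

Coercivity of a(·,·) on H^1_0(1, 2) means a(u, u) ≥ α ||u||_{H^1}² for every u ∈ H^1_0.
The interval has length L = 1, and Poincaré/coercivity depend only on L. Here a(u, u) = ∫(u')² + (-6)·∫u².
Here c = -6 < 0 with |c| < (π/L)² = π^2, so coercivity still holds. The condition a(u,u) ≥ α||u||_{H^1}² reads (1−α)∫(u')² ≥ (α−c)∫u². Any admissible α is ≤ 1 (rapidly oscillating u have ∫u²/∫(u')² → 0), and α = 1 would force 0 ≥ (1−c)∫u², impossible since c < 1; so 1−α > 0. By the sharp Poincaré inequality on H^1_0 of an interval of length L, ∫(u')² ≥ (π/L)²∫u² with equality for the first sine mode sin(π(x−x₀)/L) (x₀ the left endpoint), so the inequality holds for all u iff (1−α)(π/L)² ≥ α − c, i.e. α ≤ ((π/L)² + c)/((π/L)² + 1) = (1 + c(L/π)²)/(1 + (L/π)²). (Direct route, valid since c ≤ 0: Poincaré gives c∫u² ≥ c(L/π)²∫(u')², so a(u,u) ≥ (1 + c(L/π)²)∫(u')², while ||u||_{H^1}² ≤ (1 + (L/π)²)∫(u')²; dividing yields the same α.) With (π/L)² = π^2 and c = -6, the largest admissible constant is α = ((π/L)² + c)/((π/L)² + 1).
Simplifying, α = (-6 + π^2)/(1 + π^2).


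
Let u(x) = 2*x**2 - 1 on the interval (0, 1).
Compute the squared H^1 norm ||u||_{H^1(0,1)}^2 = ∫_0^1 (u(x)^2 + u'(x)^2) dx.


||u||_{H^1}^2 = 29/5

The H^1 norm (squared) on an interval (0, L) is
  ||u||_{H^1}^2 = ∫_0^L u(x)^2 dx + ∫_0^L u'(x)^2 dx.
Compute u'(x) = 4*x.
Then u(x)^2 = 4*x**4 - 4*x**2 + 1 and u'(x)^2 = 16*x**2.
Integrate each monomial from 0 to 1 using ∫_0^1 c·x^n dx = c·1^(n+1)/(n+1):
  ∫_0^1 u(x)^2 dx = ∫_0^1 (4*x^4 - 4*x^2 + 1) dx. Term by term:
    ∫_0^1 4*x^4 dx = 4/5;  ∫_0^1 -4*x^2 dx = -4/3;  ∫_0^1 1 dx = 1.
  Sum: 4/5 − 4/3 + 1 = 7/15.
  ∫_0^1 u'(x)^2 dx = ∫_0^1 (16*x^2) dx. Term by term:
    ∫_0^1 16*x^2 dx = 16/3.
Adding: ||u||_{H^1}^2 = 7/15 + 16/3 = 29/5.


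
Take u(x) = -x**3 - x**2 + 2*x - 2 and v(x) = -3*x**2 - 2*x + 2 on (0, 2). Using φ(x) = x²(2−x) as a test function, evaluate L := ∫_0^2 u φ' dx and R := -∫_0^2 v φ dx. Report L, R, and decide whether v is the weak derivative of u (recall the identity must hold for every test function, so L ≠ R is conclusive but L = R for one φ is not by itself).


LHS = 104/15, RHS = 104/15. Yes, v = u' weakly.

u(x) = -x**3 - x**2 + 2*x - 2, classical derivative u'(x) = -3*x**2 - 2*x + 2.
φ(x) = x²(2−x), so φ'(x) = x*(4 - 3*x).
Note φ(0) = φ(2) = 0, so the boundary term u·φ vanishes.
LHS = ∫_0^2 u(x) φ'(x) dx = ∫_0^2 (3*x^5 - x^4 - 10*x^3 + 14*x^2 - 8*x) dx. Term by term:
  ∫_0^2 3*x^5 dx = 32;  ∫_0^2 -x^4 dx = -32/5;  ∫_0^2 -10*x^3 dx = -40;
  ∫_0^2 14*x^2 dx = 112/3;  ∫_0^2 -8*x dx = -16.
Sum: 32 − 32/5 − 40 + 112/3 − 16 = 104/15.
So LHS = 104/15.
∫_0^2 v(x) φ(x) dx = ∫_0^2 (3*x^5 - 4*x^4 - 6*x^3 + 4*x^2) dx. Term by term:
  ∫_0^2 3*x^5 dx = 32;  ∫_0^2 -4*x^4 dx = -128/5;  ∫_0^2 -6*x^3 dx = -24;
  ∫_0^2 4*x^2 dx = 32/3.
Sum: 32 − 128/5 − 24 + 32/3 = -104/15.
So RHS = -∫_0^2 v(x) φ(x) dx = 104/15.
LHS = RHS, so the identity holds for this test φ.
Moreover u is smooth here and v(x) = u'(x) = -3*x**2 - 2*x + 2 pointwise, so the identity holds for every test function. Hence v is the weak derivative of u.


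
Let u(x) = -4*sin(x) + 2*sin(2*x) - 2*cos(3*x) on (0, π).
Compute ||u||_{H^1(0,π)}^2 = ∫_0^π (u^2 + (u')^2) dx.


||u||_{H^1(0,π)}^2 = 64 + 46*π

u'(x) = 6*sin(3*x) - 4*cos(x) + 4*cos(2*x).
Expand u² and (u')² and integrate term by term on (0, π), using: for integers n ≥ 1, ∫_0^π sin²(nx) dx = ∫_0^π cos²(nx) dx = π/2; for n ≠ n', ∫_0^π sin(nx)sin(n'x) dx = ∫_0^π cos(nx)cos(n'x) dx = 0; and by product-to-sum, ∫_0^π sin(nx)cos(n'x) dx = ½∫_0^π [sin((n+n')x) + sin((n−n')x)] dx, which is 0 when n+n' is even and 2n/(n²−n'²) when n+n' is odd (it need not vanish on (0, π)).
  u² squared terms: (-4)²·∫sin(x)² dx = 16·π/2 = 8*π;  (-2)²·∫cos(3x)² dx = 4·π/2 = 2*π;  (2)²·∫sin(2x)² dx = 4·π/2 = 2*π.
  u² cross terms: 2·(-4)·(-2)·∫sin(x)·cos(3x) dx = 16·(0) = 0;  2·(-4)·(2)·∫sin(x)·sin(2x) dx = -16·(0) = 0;  2·(-2)·(2)·∫cos(3x)·sin(2x) dx = -8·(-4/5) = 32/5.
  So ∫_0^π u² dx = 8*π + 2*π + 2*π + 0 + 0 + 32/5 = 32/5 + 12*π.
  (u')² squared terms: (-4)²·∫cos(x)² dx = 16·π/2 = 8*π;  (4)²·∫cos(2x)² dx = 16·π/2 = 8*π;  (6)²·∫sin(3x)² dx = 36·π/2 = 18*π.
  (u')² cross terms: 2·(-4)·(4)·∫cos(x)·cos(2x) dx = -32·(0) = 0;  2·(-4)·(6)·∫cos(x)·sin(3x) dx = -48·(0) = 0;  2·(4)·(6)·∫cos(2x)·sin(3x) dx = 48·(6/5) = 288/5.
  So ∫_0^π (u')² dx = 8*π + 8*π + 18*π + 0 + 0 + 288/5 = 288/5 + 34*π.
||u||_{H^1}^2 = (32/5 + 12*π) + (288/5 + 34*π) = 64 + 46*π.


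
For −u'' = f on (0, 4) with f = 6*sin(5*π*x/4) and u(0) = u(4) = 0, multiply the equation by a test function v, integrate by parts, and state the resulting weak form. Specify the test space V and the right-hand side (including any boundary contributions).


V = H^1_0(0, 4) (so v(0) = v(4) = 0); weak form: ∫_0^4 u'v' dx = ∫_0^4 (6*sin(5*π*x/4)) v dx for all v ∈ V.

Multiply both sides by a test function v and integrate from 0 to 4:
  ∫_0^4 −u''(x) v(x) dx = ∫_0^4 f(x) v(x) dx.
Integrate the LHS by parts once:
  ∫_0^4 −u'' v dx = −[u'(x) v(x)]_0^4 + ∫_0^4 u'(x) v'(x) dx.
Thus ∫_0^4 u'(x) v'(x) dx = ∫_0^4 f(x) v(x) dx + [u'(x) v(x)]_0^4.
Choose V so that boundary terms are either known or forced to vanish.
u is Dirichlet: u(0) = u(4) = 0. Let V = H^1_0(0, 4); then v(0) = v(4) = 0, and [u' v]_0^4 = 0.
Weak formulation: find u (satisfying any essential BC) such that ∫_0^4 u'(x) v'(x) dx = ∫_0^4 f v dx for all v ∈ V.
Substituting f(x) = 6*sin(5*π*x/4), the right-hand side is ∫_0^4 (6*sin(5*π*x/4)) v dx.


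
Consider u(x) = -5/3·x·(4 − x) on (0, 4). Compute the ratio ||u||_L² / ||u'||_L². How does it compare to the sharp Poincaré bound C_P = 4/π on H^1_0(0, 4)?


||u||_L² / ||u'||_L² = 2*sqrt(10)/5 < C_P = 4/π.

u(x) = -5/3·x·(4 − x), so u'(x) = 10*x/3 - 20/3.
u(x) = -5/3·x·(4 − x) vanishes at x = 0 and x = 4, so u ∈ H^1_0(0, 4). Differentiate via the product rule and integrate the resulting polynomials term by term.
  ∫_0^4 u² dx = ∫_0^4 (25*x^4/9 - 200*x^3/9 + 400*x^2/9) dx. Term by term:
    ∫_0^4 25*x^4/9 dx = 5120/9;  ∫_0^4 -200*x^3/9 dx = -12800/9;  ∫_0^4 400*x^2/9 dx = 25600/27.
  Sum: 5120/9 − 12800/9 + 25600/27 = 2560/27.
  ∫_0^4 (u')² dx = ∫_0^4 (100*x^2/9 - 400*x/9 + 400/9) dx. Term by term:
    ∫_0^4 100*x^2/9 dx = 6400/27;  ∫_0^4 -400*x/9 dx = -3200/9;  ∫_0^4 400/9 dx = 1600/9.
  Sum: 6400/27 − 3200/9 + 1600/9 = 1600/27.
∫_0^4 u² dx = 2560/27, so ||u||_L² = 16*sqrt(30)/9.
∫_0^4 (u')² dx = 1600/27, so ||u'||_L² = 40*sqrt(3)/9.
Ratio ||u||_L² / ||u'||_L² = 2*sqrt(10)/5.
Sharp Poincaré constant on H^1_0(0, 4) is C_P = L/π = 4/π, achieved by sin(π/4·x).
A polynomial bump cannot attain the sharp Poincaré constant (only the first sine eigenfunction does), so the ratio is strictly less than C_P, consistent with ||u||_L² ≤ C_P ||u'||_L².


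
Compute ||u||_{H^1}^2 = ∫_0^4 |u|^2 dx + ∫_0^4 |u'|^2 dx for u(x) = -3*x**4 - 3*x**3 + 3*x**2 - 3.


||u||_{H^1}^2 = 29681132/35

The H^1 norm (squared) on an interval (0, L) is
  ||u||_{H^1}^2 = ∫_0^L u(x)^2 dx + ∫_0^L u'(x)^2 dx.
Compute u'(x) = -12*x**3 - 9*x**2 + 6*x.
Then u(x)^2 = 9*x**8 + 18*x**7 - 9*x**6 - 18*x**5 + 27*x**4 + 18*x**3 - 18*x**2 + 9 and u'(x)^2 = 144*x**6 + 216*x**5 - 63*x**4 - 108*x**3 + 36*x**2.
Integrate each monomial from 0 to 4 using ∫_0^4 c·x^n dx = c·4^(n+1)/(n+1):
  ∫_0^4 u(x)^2 dx = ∫_0^4 (9*x^8 + 18*x^7 - 9*x^6 - 18*x^5 + 27*x^4 + 18*x^3 - 18*x^2 + 9) dx. Term by term:
    ∫_0^4 9*x^8 dx = 262144;  ∫_0^4 18*x^7 dx = 147456;  ∫_0^4 -9*x^6 dx = -147456/7;
    ∫_0^4 -18*x^5 dx = -12288;  ∫_0^4 27*x^4 dx = 27648/5;  ∫_0^4 18*x^3 dx = 1152;
    ∫_0^4 -18*x^2 dx = -384;  ∫_0^4 9 dx = 36.
  Sum: 262144 + 147456 − 147456/7 − 12288 + 27648/5 + 1152 − 384 + 36 = 13390316/35.
  ∫_0^4 u'(x)^2 dx = ∫_0^4 (144*x^6 + 216*x^5 - 63*x^4 - 108*x^3 + 36*x^2) dx. Term by term:
    ∫_0^4 144*x^6 dx = 2359296/7;  ∫_0^4 216*x^5 dx = 147456;  ∫_0^4 -63*x^4 dx = -64512/5;
    ∫_0^4 -108*x^3 dx = -6912;  ∫_0^4 36*x^2 dx = 768.
  Sum: 2359296/7 + 147456 − 64512/5 − 6912 + 768 = 16290816/35.
Adding: ||u||_{H^1}^2 = 13390316/35 + 16290816/35 = 29681132/35.


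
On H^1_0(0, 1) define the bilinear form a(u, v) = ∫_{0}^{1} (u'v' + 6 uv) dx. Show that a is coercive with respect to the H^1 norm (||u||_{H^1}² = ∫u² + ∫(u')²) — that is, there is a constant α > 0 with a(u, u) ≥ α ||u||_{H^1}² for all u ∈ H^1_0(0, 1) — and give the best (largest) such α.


α = 1

Coercivity of a(·,·) on H^1_0(0, 1) means a(u, u) ≥ α ||u||_{H^1}² for every u ∈ H^1_0.
The interval has length L = 1, and Poincaré/coercivity depend only on L. Here a(u, u) = ∫(u')² + (6)·∫u².
Here c = 6 ≥ 1, so a(u,u) = ∫(u')² + c∫u² ≥ ∫(u')² + ∫u² = ||u||_{H^1}², i.e. α = 1 works. No larger α is possible: a(u,u) ≥ α||u||_{H^1}² means (1−α)∫(u')² ≥ (α−c)∫u², and for the modes u_n = sin(nπ(x−x₀)/L) (x₀ the left endpoint) one has ∫u_n²/∫(u_n')² = (L/(nπ))² → 0, so a(u_n,u_n)/||u_n||_{H^1}² → 1. Hence the optimal constant is α = 1.
Therefore α = 1.


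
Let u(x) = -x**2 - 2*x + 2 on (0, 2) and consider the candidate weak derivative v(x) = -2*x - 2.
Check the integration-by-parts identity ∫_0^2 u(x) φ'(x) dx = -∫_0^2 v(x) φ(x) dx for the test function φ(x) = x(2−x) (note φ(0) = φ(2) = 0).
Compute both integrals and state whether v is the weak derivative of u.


LHS = 16/3, RHS = 16/3. Yes, v = u' weakly.

u(x) = -x**2 - 2*x + 2, classical derivative u'(x) = -2*x - 2.
φ(x) = x(2−x), so φ'(x) = 2 - 2*x.
Note φ(0) = φ(2) = 0, so the boundary term u·φ vanishes.
LHS = ∫_0^2 u(x) φ'(x) dx = ∫_0^2 (2*x^3 + 2*x^2 - 8*x + 4) dx. Term by term:
  ∫_0^2 2*x^3 dx = 8;  ∫_0^2 2*x^2 dx = 16/3;  ∫_0^2 -8*x dx = -16;
  ∫_0^2 4 dx = 8.
Sum: 8 + 16/3 − 16 + 8 = 16/3.
So LHS = 16/3.
∫_0^2 v(x) φ(x) dx = ∫_0^2 (2*x^3 - 2*x^2 - 4*x) dx. Term by term:
  ∫_0^2 2*x^3 dx = 8;  ∫_0^2 -2*x^2 dx = -16/3;  ∫_0^2 -4*x dx = -8.
Sum: 8 − 16/3 − 8 = -16/3.
So RHS = -∫_0^2 v(x) φ(x) dx = 16/3.
LHS = RHS, so the identity holds for this test φ.
Moreover u is smooth here and v(x) = u'(x) = -2*x - 2 pointwise, so the identity holds for every test function. Hence v is the weak derivative of u.


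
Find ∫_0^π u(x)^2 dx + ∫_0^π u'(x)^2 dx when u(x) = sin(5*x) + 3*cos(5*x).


||u||_{H^1(0,π)}^2 = 130*π

u'(x) = -15*sin(5*x) + 5*cos(5*x).
Expand u² and (u')² and integrate term by term on (0, π), using: for integers n ≥ 1, ∫_0^π sin²(nx) dx = ∫_0^π cos²(nx) dx = π/2; for n ≠ n', ∫_0^π sin(nx)sin(n'x) dx = ∫_0^π cos(nx)cos(n'x) dx = 0; and by product-to-sum, ∫_0^π sin(nx)cos(n'x) dx = ½∫_0^π [sin((n+n')x) + sin((n−n')x)] dx, which is 0 when n+n' is even and 2n/(n²−n'²) when n+n' is odd (it need not vanish on (0, π)).
  u² squared terms: (3)²·∫cos(5x)² dx = 9·π/2 = 9*π/2;  (1)²·∫sin(5x)² dx = 1·π/2 = π/2.
  u² cross terms: 2·(3)·(1)·∫cos(5x)·sin(5x) dx = 6·(0) = 0.
  So ∫_0^π u² dx = 9*π/2 + π/2 + 0 = 5*π.
  (u')² squared terms: (-15)²·∫sin(5x)² dx = 225·π/2 = 225*π/2;  (5)²·∫cos(5x)² dx = 25·π/2 = 25*π/2.
  (u')² cross terms: 2·(-15)·(5)·∫sin(5x)·cos(5x) dx = -150·(0) = 0.
  So ∫_0^π (u')² dx = 225*π/2 + 25*π/2 + 0 = 125*π.
||u||_{H^1}^2 = (5*π) + (125*π) = 130*π.


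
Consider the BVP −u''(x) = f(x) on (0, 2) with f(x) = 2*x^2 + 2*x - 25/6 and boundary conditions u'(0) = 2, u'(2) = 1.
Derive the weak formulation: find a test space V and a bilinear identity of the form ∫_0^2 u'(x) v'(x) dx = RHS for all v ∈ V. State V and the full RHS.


V = H^1(0, 2) (v unrestricted at boundary; u is determined up to an additive constant); weak form: ∫_0^2 u'v' dx = ∫_0^2 (2*x^2 + 2*x - 25/6) v dx + v(2) − 2·v(0) for all v ∈ V.

Multiply both sides by a test function v and integrate from 0 to 2:
  ∫_0^2 −u''(x) v(x) dx = ∫_0^2 f(x) v(x) dx.
Integrate the LHS by parts once:
  ∫_0^2 −u'' v dx = −[u'(x) v(x)]_0^2 + ∫_0^2 u'(x) v'(x) dx.
Thus ∫_0^2 u'(x) v'(x) dx = ∫_0^2 f(x) v(x) dx + [u'(x) v(x)]_0^2.
Choose V so that boundary terms are either known or forced to vanish.
u has inhomogeneous Neumann u'(0) = 2, u'(2) = 1. [u' v]_0^2 = (1)·v(2) − (2)·v(0) = v(2) − 2·v(0). Take V = H^1(0, 2); boundary term becomes part of RHS.
Weak formulation: find u (satisfying any essential BC) such that ∫_0^2 u'(x) v'(x) dx = ∫_0^2 f v dx + v(2) − 2·v(0) for all v ∈ V (Neumann data are natural BCs: they enter the RHS as boundary terms).
Substituting f(x) = 2*x^2 + 2*x - 25/6, the right-hand side is ∫_0^2 (2*x^2 + 2*x - 25/6) v dx + v(2) − 2·v(0).
Compatibility check (pure Neumann): taking v ≡ 1 ∈ V gives 0 = ∫_0^2 f dx + (1) − (2), i.e. ∫_0^2 f dx must equal u'(0) − u'(2) = 1. Indeed ∫_0^2 (2*x^2 + 2*x - 25/6) dx = 1, so the data are compatible. The solution is then unique only up to an additive constant (fix it e.g. by requiring ∫_0^2 u dx = 0).


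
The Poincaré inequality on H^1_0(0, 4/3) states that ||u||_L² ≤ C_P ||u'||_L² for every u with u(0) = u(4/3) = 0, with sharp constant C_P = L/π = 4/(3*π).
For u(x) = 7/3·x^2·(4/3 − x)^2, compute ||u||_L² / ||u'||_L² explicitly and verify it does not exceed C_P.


||u||_L² / ||u'||_L² = 2*sqrt(3)/9 < C_P = 4/(3*π).

u(x) = 7/3·x^2·(4/3 − x)^2, so u'(x) = 28*x*(3*x - 4)*(3*x - 2)/27.
u(x) = 7/3·x^2·(4/3 − x)^2 vanishes at x = 0 and x = 4/3, so u ∈ H^1_0(0, 4/3). Differentiate via the product rule and integrate the resulting polynomials term by term.
  ∫_0^4/3 u² dx = ∫_0^4/3 (49*x^8/9 - 784*x^7/27 + 1568*x^6/27 - 12544*x^5/243 + 12544*x^4/729) dx. Term by term:
    ∫_0^4/3 49*x^8/9 dx = 12845056/1594323;  ∫_0^4/3 -784*x^7/27 dx = -6422528/177147;  ∫_0^4/3 1568*x^6/27 dx = 3670016/59049;
    ∫_0^4/3 -12544*x^5/243 dx = -25690112/531441;  ∫_0^4/3 12544*x^4/729 dx = 12845056/885735.
  Sum: 12845056/1594323 − 6422528/177147 + 3670016/59049 − 25690112/531441 + 12845056/885735 = 917504/7971615.
  ∫_0^4/3 (u')² dx = ∫_0^4/3 (784*x^6/9 - 3136*x^5/9 + 40768*x^4/81 - 25088*x^3/81 + 50176*x^2/729) dx. Term by term:
    ∫_0^4/3 784*x^6/9 dx = 1835008/19683;  ∫_0^4/3 -3136*x^5/9 dx = -6422528/19683;  ∫_0^4/3 40768*x^4/81 dx = 41746432/98415;
    ∫_0^4/3 -25088*x^3/81 dx = -1605632/6561;  ∫_0^4/3 50176*x^2/729 dx = 3211264/59049.
  Sum: 1835008/19683 − 6422528/19683 + 41746432/98415 − 1605632/6561 + 3211264/59049 = 229376/295245.
∫_0^4/3 u² dx = 917504/7971615, so ||u||_L² = 256*sqrt(210)/10935.
∫_0^4/3 (u')² dx = 229376/295245, so ||u'||_L² = 128*sqrt(70)/1215.
Ratio ||u||_L² / ||u'||_L² = 2*sqrt(3)/9.
Sharp Poincaré constant on H^1_0(0, 4/3) is C_P = L/π = 4/(3*π), achieved by sin(3*π/4·x).
A polynomial bump cannot attain the sharp Poincaré constant (only the first sine eigenfunction does), so the ratio is strictly less than C_P, consistent with ||u||_L² ≤ C_P ||u'||_L².


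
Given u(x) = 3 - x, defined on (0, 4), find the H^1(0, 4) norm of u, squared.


||u||_{H^1}^2 = 40/3

The H^1 norm (squared) on an interval (0, L) is
  ||u||_{H^1}^2 = ∫_0^L u(x)^2 dx + ∫_0^L u'(x)^2 dx.
Compute u'(x) = -1.
Then u(x)^2 = x**2 - 6*x + 9 and u'(x)^2 = 1.
Integrate each monomial from 0 to 4 using ∫_0^4 c·x^n dx = c·4^(n+1)/(n+1):
  ∫_0^4 u(x)^2 dx = ∫_0^4 (x^2 - 6*x + 9) dx. Term by term:
    ∫_0^4 x^2 dx = 64/3;  ∫_0^4 -6*x dx = -48;  ∫_0^4 9 dx = 36.
  Sum: 64/3 − 48 + 36 = 28/3.
  ∫_0^4 u'(x)^2 dx = ∫_0^4 (1) dx. Term by term:
    ∫_0^4 1 dx = 4.
Adding: ||u||_{H^1}^2 = 28/3 + 4 = 40/3.


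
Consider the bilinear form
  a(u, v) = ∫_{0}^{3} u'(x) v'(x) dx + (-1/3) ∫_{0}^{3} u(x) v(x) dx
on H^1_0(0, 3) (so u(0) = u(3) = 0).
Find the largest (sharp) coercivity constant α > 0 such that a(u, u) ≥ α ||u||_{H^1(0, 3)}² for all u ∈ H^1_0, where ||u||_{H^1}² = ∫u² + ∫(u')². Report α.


α = (-3 + π^2)/(9 + π^2)

Coercivity of a(·,·) on H^1_0(0, 3) means a(u, u) ≥ α ||u||_{H^1}² for every u ∈ H^1_0.
The interval has length L = 3, and Poincaré/coercivity depend only on L. Here a(u, u) = ∫(u')² + (-1/3)·∫u².
Here c = -1/3 < 0 with |c| < (π/L)² = π^2/9, so coercivity still holds. The condition a(u,u) ≥ α||u||_{H^1}² reads (1−α)∫(u')² ≥ (α−c)∫u². Any admissible α is ≤ 1 (rapidly oscillating u have ∫u²/∫(u')² → 0), and α = 1 would force 0 ≥ (1−c)∫u², impossible since c < 1; so 1−α > 0. By the sharp Poincaré inequality on H^1_0 of an interval of length L, ∫(u')² ≥ (π/L)²∫u² with equality for the first sine mode sin(π(x−x₀)/L) (x₀ the left endpoint), so the inequality holds for all u iff (1−α)(π/L)² ≥ α − c, i.e. α ≤ ((π/L)² + c)/((π/L)² + 1) = (1 + c(L/π)²)/(1 + (L/π)²). (Direct route, valid since c ≤ 0: Poincaré gives c∫u² ≥ c(L/π)²∫(u')², so a(u,u) ≥ (1 + c(L/π)²)∫(u')², while ||u||_{H^1}² ≤ (1 + (L/π)²)∫(u')²; dividing yields the same α.) With (π/L)² = π^2/9 and c = -1/3, the largest admissible constant is α = ((π/L)² + c)/((π/L)² + 1).
Simplifying, α = (-3 + π^2)/(9 + π^2).


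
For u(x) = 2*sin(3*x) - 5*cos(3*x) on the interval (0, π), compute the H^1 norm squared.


||u||_{H^1(0,π)}^2 = 145*π

u'(x) = 15*sin(3*x) + 6*cos(3*x).
Expand u² and (u')² and integrate term by term on (0, π), using: for integers n ≥ 1, ∫_0^π sin²(nx) dx = ∫_0^π cos²(nx) dx = π/2; for n ≠ n', ∫_0^π sin(nx)sin(n'x) dx = ∫_0^π cos(nx)cos(n'x) dx = 0; and by product-to-sum, ∫_0^π sin(nx)cos(n'x) dx = ½∫_0^π [sin((n+n')x) + sin((n−n')x)] dx, which is 0 when n+n' is even and 2n/(n²−n'²) when n+n' is odd (it need not vanish on (0, π)).
  u² squared terms: (-5)²·∫cos(3x)² dx = 25·π/2 = 25*π/2;  (2)²·∫sin(3x)² dx = 4·π/2 = 2*π.
  u² cross terms: 2·(-5)·(2)·∫cos(3x)·sin(3x) dx = -20·(0) = 0.
  So ∫_0^π u² dx = 25*π/2 + 2*π + 0 = 29*π/2.
  (u')² squared terms: (6)²·∫cos(3x)² dx = 36·π/2 = 18*π;  (15)²·∫sin(3x)² dx = 225·π/2 = 225*π/2.
  (u')² cross terms: 2·(6)·(15)·∫cos(3x)·sin(3x) dx = 180·(0) = 0.
  So ∫_0^π (u')² dx = 18*π + 225*π/2 + 0 = 261*π/2.
||u||_{H^1}^2 = (29*π/2) + (261*π/2) = 145*π.


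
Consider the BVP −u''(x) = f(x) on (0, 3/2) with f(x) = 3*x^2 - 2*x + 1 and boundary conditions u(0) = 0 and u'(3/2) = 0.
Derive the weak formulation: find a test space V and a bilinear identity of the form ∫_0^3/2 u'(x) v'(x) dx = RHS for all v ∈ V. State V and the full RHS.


V = {v ∈ H^1(0, 3/2) : v(0) = 0} (test functions vanish at x = 0 where u is specified); weak form: ∫_0^3/2 u'v' dx = ∫_0^3/2 (3*x^2 - 2*x + 1) v dx for all v ∈ V.

Multiply both sides by a test function v and integrate from 0 to 3/2:
  ∫_0^3/2 −u''(x) v(x) dx = ∫_0^3/2 f(x) v(x) dx.
Integrate the LHS by parts once:
  ∫_0^3/2 −u'' v dx = −[u'(x) v(x)]_0^3/2 + ∫_0^3/2 u'(x) v'(x) dx.
Thus ∫_0^3/2 u'(x) v'(x) dx = ∫_0^3/2 f(x) v(x) dx + [u'(x) v(x)]_0^3/2.
Choose V so that boundary terms are either known or forced to vanish.
Mixed BC: u(0) = 0 (Dirichlet) and u'(3/2) = 0 (Neumann). Define V = {v ∈ H^1(0, 3/2) : v(0) = 0}. Then [u' v]_0^3/2 = u'(3/2)·v(3/2) − u'(0)·0 = 0.
Weak formulation: find u (satisfying any essential BC) such that ∫_0^3/2 u'(x) v'(x) dx = ∫_0^3/2 f v dx for all v ∈ V (Dirichlet at 0 absorbed into V; the Neumann datum at x = 3/2 is zero, so no boundary term remains).
Substituting f(x) = 3*x^2 - 2*x + 1, the right-hand side is ∫_0^3/2 (3*x^2 - 2*x + 1) v dx.


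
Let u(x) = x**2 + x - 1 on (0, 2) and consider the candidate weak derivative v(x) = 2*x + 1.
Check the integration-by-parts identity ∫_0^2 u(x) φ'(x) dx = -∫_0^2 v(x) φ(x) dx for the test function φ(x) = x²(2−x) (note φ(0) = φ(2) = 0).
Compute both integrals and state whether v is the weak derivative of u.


LHS = -68/15, RHS = -68/15. Yes, v = u' weakly.

u(x) = x**2 + x - 1, classical derivative u'(x) = 2*x + 1.
φ(x) = x²(2−x), so φ'(x) = x*(4 - 3*x).
Note φ(0) = φ(2) = 0, so the boundary term u·φ vanishes.
LHS = ∫_0^2 u(x) φ'(x) dx = ∫_0^2 (-3*x^4 + x^3 + 7*x^2 - 4*x) dx. Term by term:
  ∫_0^2 -3*x^4 dx = -96/5;  ∫_0^2 x^3 dx = 4;  ∫_0^2 7*x^2 dx = 56/3;
  ∫_0^2 -4*x dx = -8.
Sum: -96/5 + 4 + 56/3 − 8 = -68/15.
So LHS = -68/15.
∫_0^2 v(x) φ(x) dx = ∫_0^2 (-2*x^4 + 3*x^3 + 2*x^2) dx. Term by term:
  ∫_0^2 -2*x^4 dx = -64/5;  ∫_0^2 3*x^3 dx = 12;  ∫_0^2 2*x^2 dx = 16/3.
Sum: -64/5 + 12 + 16/3 = 68/15.
So RHS = -∫_0^2 v(x) φ(x) dx = -68/15.
LHS = RHS, so the identity holds for this test φ.
Moreover u is smooth here and v(x) = u'(x) = 2*x + 1 pointwise, so the identity holds for every test function. Hence v is the weak derivative of u.


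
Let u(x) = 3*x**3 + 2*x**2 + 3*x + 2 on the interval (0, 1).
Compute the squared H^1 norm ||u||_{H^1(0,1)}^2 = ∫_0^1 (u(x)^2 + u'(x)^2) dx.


||u||_{H^1}^2 = 3776/35

The H^1 norm (squared) on an interval (0, L) is
  ||u||_{H^1}^2 = ∫_0^L u(x)^2 dx + ∫_0^L u'(x)^2 dx.
Compute u'(x) = 9*x**2 + 4*x + 3.
Then u(x)^2 = 9*x**6 + 12*x**5 + 22*x**4 + 24*x**3 + 17*x**2 + 12*x + 4 and u'(x)^2 = 81*x**4 + 72*x**3 + 70*x**2 + 24*x + 9.
Integrate each monomial from 0 to 1 using ∫_0^1 c·x^n dx = c·1^(n+1)/(n+1):
  ∫_0^1 u(x)^2 dx = ∫_0^1 (9*x^6 + 12*x^5 + 22*x^4 + 24*x^3 + 17*x^2 + 12*x + 4) dx. Term by term:
    ∫_0^1 9*x^6 dx = 9/7;  ∫_0^1 12*x^5 dx = 2;  ∫_0^1 22*x^4 dx = 22/5;
    ∫_0^1 24*x^3 dx = 6;  ∫_0^1 17*x^2 dx = 17/3;  ∫_0^1 12*x dx = 6;
    ∫_0^1 4 dx = 4.
  Sum: 9/7 + 2 + 22/5 + 6 + 17/3 + 6 + 4 = 3082/105.
  ∫_0^1 u'(x)^2 dx = ∫_0^1 (81*x^4 + 72*x^3 + 70*x^2 + 24*x + 9) dx. Term by term:
    ∫_0^1 81*x^4 dx = 81/5;  ∫_0^1 72*x^3 dx = 18;  ∫_0^1 70*x^2 dx = 70/3;
    ∫_0^1 24*x dx = 12;  ∫_0^1 9 dx = 9.
  Sum: 81/5 + 18 + 70/3 + 12 + 9 = 1178/15.
Adding: ||u||_{H^1}^2 = 3082/105 + 1178/15 = 3776/35.


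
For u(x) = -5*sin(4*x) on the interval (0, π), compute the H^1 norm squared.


||u||_{H^1(0,π)}^2 = 425*π/2

u'(x) = -20*cos(4*x).
Expand u² and (u')² and integrate term by term on (0, π), using: for integers n ≥ 1, ∫_0^π sin²(nx) dx = ∫_0^π cos²(nx) dx = π/2; for n ≠ n', ∫_0^π sin(nx)sin(n'x) dx = ∫_0^π cos(nx)cos(n'x) dx = 0; and by product-to-sum, ∫_0^π sin(nx)cos(n'x) dx = ½∫_0^π [sin((n+n')x) + sin((n−n')x)] dx, which is 0 when n+n' is even and 2n/(n²−n'²) when n+n' is odd (it need not vanish on (0, π)).
  u² squared terms: (-5)²·∫sin(4x)² dx = 25·π/2 = 25*π/2.
  So ∫_0^π u² dx = 25*π/2.
  (u')² squared terms: (-20)²·∫cos(4x)² dx = 400·π/2 = 200*π.
  So ∫_0^π (u')² dx = 200*π.
||u||_{H^1}^2 = (25*π/2) + (200*π) = 425*π/2.


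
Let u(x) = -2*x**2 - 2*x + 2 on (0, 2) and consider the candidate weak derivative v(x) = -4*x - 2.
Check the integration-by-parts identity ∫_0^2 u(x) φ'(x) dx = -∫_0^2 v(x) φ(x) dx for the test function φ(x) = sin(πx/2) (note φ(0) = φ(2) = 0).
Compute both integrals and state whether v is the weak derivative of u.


LHS = 24/π, RHS = 24/π. Yes, v = u' weakly.

u(x) = -2*x**2 - 2*x + 2, classical derivative u'(x) = -4*x - 2.
φ(x) = sin(πx/2), so φ'(x) = π*cos(π*x/2)/2.
Note φ(0) = φ(2) = 0, so the boundary term u·φ vanishes.
LHS = ∫_0^2 u(x) φ'(x) dx = ∫_0^2 (-π*x^2*cos(π*x/2) - π*x*cos(π*x/2) + π*cos(π*x/2)) dx. Term by term:
  ∫_0^2 π*cos(π*x/2) dx = 0;  ∫_0^2 -π*x*cos(π*x/2) dx = 8/π;  ∫_0^2 -π*x^2*cos(π*x/2) dx = 16/π.
Sum: 0 + 8/π + 16/π = 24/π.
So LHS = 24/π.
∫_0^2 v(x) φ(x) dx = ∫_0^2 (-4*x*sin(π*x/2) - 2*sin(π*x/2)) dx. Term by term:
  ∫_0^2 -2*sin(π*x/2) dx = -8/π;  ∫_0^2 -4*x*sin(π*x/2) dx = -16/π.
Sum: -8/π − 16/π = -24/π.
So RHS = -∫_0^2 v(x) φ(x) dx = 24/π.
LHS = RHS, so the identity holds for this test φ.
Moreover u is smooth here and v(x) = u'(x) = -4*x - 2 pointwise, so the identity holds for every test function. Hence v is the weak derivative of u.


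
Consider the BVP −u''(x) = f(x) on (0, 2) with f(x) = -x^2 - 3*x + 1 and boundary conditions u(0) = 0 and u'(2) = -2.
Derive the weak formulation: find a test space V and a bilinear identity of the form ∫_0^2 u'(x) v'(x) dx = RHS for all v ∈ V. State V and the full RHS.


V = {v ∈ H^1(0, 2) : v(0) = 0} (test functions vanish at x = 0 where u is specified); weak form: ∫_0^2 u'v' dx = ∫_0^2 (-x^2 - 3*x + 1) v dx − 2·v(2) for all v ∈ V.

Multiply both sides by a test function v and integrate from 0 to 2:
  ∫_0^2 −u''(x) v(x) dx = ∫_0^2 f(x) v(x) dx.
Integrate the LHS by parts once:
  ∫_0^2 −u'' v dx = −[u'(x) v(x)]_0^2 + ∫_0^2 u'(x) v'(x) dx.
Thus ∫_0^2 u'(x) v'(x) dx = ∫_0^2 f(x) v(x) dx + [u'(x) v(x)]_0^2.
Choose V so that boundary terms are either known or forced to vanish.
Mixed BC: u(0) = 0 (Dirichlet) and u'(2) = -2 (Neumann). Define V = {v ∈ H^1(0, 2) : v(0) = 0}. Then [u' v]_0^2 = u'(2)·v(2) − u'(0)·0 = − 2·v(2).
Weak formulation: find u (satisfying any essential BC) such that ∫_0^2 u'(x) v'(x) dx = ∫_0^2 f v dx − 2·v(2) for all v ∈ V (Dirichlet at 0 absorbed into V; Neumann datum at x = 2 contributes the boundary term).
Substituting f(x) = -x^2 - 3*x + 1, the right-hand side is ∫_0^2 (-x^2 - 3*x + 1) v dx − 2·v(2).


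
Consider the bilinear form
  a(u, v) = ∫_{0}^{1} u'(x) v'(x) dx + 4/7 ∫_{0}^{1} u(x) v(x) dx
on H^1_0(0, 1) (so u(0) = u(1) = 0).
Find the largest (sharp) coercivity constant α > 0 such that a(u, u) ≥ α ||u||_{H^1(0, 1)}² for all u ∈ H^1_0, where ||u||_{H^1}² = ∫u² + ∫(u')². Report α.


α = (4/7 + π^2)/(1 + π^2)

Coercivity of a(·,·) on H^1_0(0, 1) means a(u, u) ≥ α ||u||_{H^1}² for every u ∈ H^1_0.
The interval has length L = 1, and Poincaré/coercivity depend only on L. Here a(u, u) = ∫(u')² + (4/7)·∫u².
Here 0 < c = 4/7 < 1. The condition a(u,u) ≥ α||u||_{H^1}² reads (1−α)∫(u')² ≥ (α−c)∫u². Any admissible α is ≤ 1 (rapidly oscillating u have ∫u²/∫(u')² → 0), and α = 1 would force 0 ≥ (1−c)∫u², impossible since c < 1; so 1−α > 0. By the sharp Poincaré inequality on H^1_0 of an interval of length L, ∫(u')² ≥ (π/L)²∫u² with equality for the first sine mode sin(π(x−x₀)/L) (x₀ the left endpoint), so the inequality holds for all u iff (1−α)(π/L)² ≥ α − c, i.e. α ≤ ((π/L)² + c)/((π/L)² + 1) = (1 + c(L/π)²)/(1 + (L/π)²). With (π/L)² = π^2 and c = 4/7, the largest admissible constant is α = ((π/L)² + c)/((π/L)² + 1).
Simplifying, α = (4/7 + π^2)/(1 + π^2).


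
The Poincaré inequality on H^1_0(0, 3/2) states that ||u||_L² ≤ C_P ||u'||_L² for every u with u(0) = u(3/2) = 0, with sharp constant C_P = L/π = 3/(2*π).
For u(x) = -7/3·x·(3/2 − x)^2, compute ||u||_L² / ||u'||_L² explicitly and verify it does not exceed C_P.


||u||_L² / ||u'||_L² = 3*sqrt(14)/28 < C_P = 3/(2*π).

u(x) = -7/3·x·(3/2 − x)^2, so u'(x) = -7*x^2 + 14*x - 21/4.
u(x) = -7/3·x·(3/2 − x)^2 vanishes at x = 0 and x = 3/2, so u ∈ H^1_0(0, 3/2). Differentiate via the product rule and integrate the resulting polynomials term by term.
  ∫_0^3/2 u² dx = ∫_0^3/2 (49*x^6/9 - 98*x^5/3 + 147*x^4/2 - 147*x^3/2 + 441*x^2/16) dx. Term by term:
    ∫_0^3/2 49*x^6/9 dx = 1701/128;  ∫_0^3/2 -98*x^5/3 dx = -3969/64;  ∫_0^3/2 147*x^4/2 dx = 35721/320;
    ∫_0^3/2 -147*x^3/2 dx = -11907/128;  ∫_0^3/2 441*x^2/16 dx = 3969/128.
  Sum: 1701/128 − 3969/64 + 35721/320 − 11907/128 + 3969/128 = 567/640.
  ∫_0^3/2 (u')² dx = ∫_0^3/2 (49*x^4 - 196*x^3 + 539*x^2/2 - 147*x + 441/16) dx. Term by term:
    ∫_0^3/2 49*x^4 dx = 11907/160;  ∫_0^3/2 -196*x^3 dx = -3969/16;  ∫_0^3/2 539*x^2/2 dx = 4851/16;
    ∫_0^3/2 -147*x dx = -1323/8;  ∫_0^3/2 441/16 dx = 1323/32.
  Sum: 11907/160 − 3969/16 + 4851/16 − 1323/8 + 1323/32 = 441/80.
∫_0^3/2 u² dx = 567/640, so ||u||_L² = 9*sqrt(70)/80.
∫_0^3/2 (u')² dx = 441/80, so ||u'||_L² = 21*sqrt(5)/20.
Ratio ||u||_L² / ||u'||_L² = 3*sqrt(14)/28.
Sharp Poincaré constant on H^1_0(0, 3/2) is C_P = L/π = 3/(2*π), achieved by sin(2*π/3·x).
A polynomial bump cannot attain the sharp Poincaré constant (only the first sine eigenfunction does), so the ratio is strictly less than C_P, consistent with ||u||_L² ≤ C_P ||u'||_L².
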